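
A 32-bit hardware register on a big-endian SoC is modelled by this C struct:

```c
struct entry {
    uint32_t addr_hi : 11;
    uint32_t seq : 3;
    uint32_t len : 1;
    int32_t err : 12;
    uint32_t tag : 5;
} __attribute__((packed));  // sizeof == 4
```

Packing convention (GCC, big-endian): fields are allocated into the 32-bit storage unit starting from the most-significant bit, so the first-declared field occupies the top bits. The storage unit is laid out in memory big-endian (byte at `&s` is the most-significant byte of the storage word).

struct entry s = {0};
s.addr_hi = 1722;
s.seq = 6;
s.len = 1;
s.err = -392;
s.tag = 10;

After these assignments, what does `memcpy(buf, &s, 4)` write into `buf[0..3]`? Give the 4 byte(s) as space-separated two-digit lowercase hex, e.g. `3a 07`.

d7 5b cf 0a

addr_hi:11 = 1722 → 0x6ba << 21 → word 0xd7400000
seq:3 = 6 → 0x6 << 18 → word 0xd7580000
len:1 = 1 → 0x1 << 17 → word 0xd75a0000
err:12 = -392 → 0xe78 << 5 → word 0xd75bcf00
tag:5 = 10 → 0xa << 0 → word 0xd75bcf0a
word = 0xd75bcf0a → big-endian bytes:
  [0]=0xd7  [1]=0x5b  [2]=0xcf  [3]=0x0a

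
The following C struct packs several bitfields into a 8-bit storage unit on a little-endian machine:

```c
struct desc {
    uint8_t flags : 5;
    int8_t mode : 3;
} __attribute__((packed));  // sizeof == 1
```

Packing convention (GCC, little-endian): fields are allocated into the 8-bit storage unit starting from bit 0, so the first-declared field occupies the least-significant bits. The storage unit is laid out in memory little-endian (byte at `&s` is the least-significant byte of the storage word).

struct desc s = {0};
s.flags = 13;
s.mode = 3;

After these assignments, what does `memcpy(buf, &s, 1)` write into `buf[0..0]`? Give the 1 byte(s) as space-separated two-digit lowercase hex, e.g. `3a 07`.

[0+:5] flags=13 & 0x1f = 0xd; word=0x0d
[5+:3] mode=3 & 0x7 = 0x3; word=0x6d
word = 0x6d → little-endian bytes:
  [0]=0x6d

6d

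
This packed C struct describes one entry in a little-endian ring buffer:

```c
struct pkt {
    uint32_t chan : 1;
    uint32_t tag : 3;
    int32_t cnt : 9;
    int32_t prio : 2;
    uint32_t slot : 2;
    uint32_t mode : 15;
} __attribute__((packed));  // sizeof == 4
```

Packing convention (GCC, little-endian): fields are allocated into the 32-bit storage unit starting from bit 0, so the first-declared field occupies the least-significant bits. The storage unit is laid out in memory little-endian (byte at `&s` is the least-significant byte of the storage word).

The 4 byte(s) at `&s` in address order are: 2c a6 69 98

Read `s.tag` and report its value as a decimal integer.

[0]=0x2c [1]=0xa6 [2]=0x69 [3]=0x98 (little-endian) → word 0x9869a62c
chan:1 @ bit 0 → (0x9869a62c>>0)&0x1 = 0x0
tag:3 @ bit 1 → (0x9869a62c>>1)&0x7 = 0x6  ←
cnt:9 @ bit 4 → (0x9869a62c>>4)&0x1ff = 0x62
prio:2 @ bit 13 → (0x9869a62c>>13)&0x3 = 0x1
slot:2 @ bit 15 → (0x9869a62c>>15)&0x3 = 0x3
mode:15 @ bit 17 → (0x9869a62c>>17)&0x7fff = 0x4c34

6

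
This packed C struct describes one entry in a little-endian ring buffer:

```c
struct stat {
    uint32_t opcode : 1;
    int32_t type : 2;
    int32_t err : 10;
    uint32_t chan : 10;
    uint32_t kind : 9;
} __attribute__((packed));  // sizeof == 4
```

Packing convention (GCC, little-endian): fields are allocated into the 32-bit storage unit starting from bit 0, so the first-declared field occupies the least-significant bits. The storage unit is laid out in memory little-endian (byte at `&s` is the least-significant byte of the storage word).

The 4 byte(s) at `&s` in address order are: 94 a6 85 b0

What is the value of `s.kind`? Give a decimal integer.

[0]=0x94 [1]=0xa6 [2]=0x85 [3]=0xb0 (little-endian) → word 0xb085a694
opcode:1 @ bit 0 → (0xb085a694>>0)&0x1 = 0x0
type:2 @ bit 1 → (0xb085a694>>1)&0x3 = 0x2
err:10 @ bit 3 → (0xb085a694>>3)&0x3ff = 0xd2
chan:10 @ bit 13 → (0xb085a694>>13)&0x3ff = 0x2d
kind:9 @ bit 23 → (0xb085a694>>23)&0x1ff = 0x161  ←

353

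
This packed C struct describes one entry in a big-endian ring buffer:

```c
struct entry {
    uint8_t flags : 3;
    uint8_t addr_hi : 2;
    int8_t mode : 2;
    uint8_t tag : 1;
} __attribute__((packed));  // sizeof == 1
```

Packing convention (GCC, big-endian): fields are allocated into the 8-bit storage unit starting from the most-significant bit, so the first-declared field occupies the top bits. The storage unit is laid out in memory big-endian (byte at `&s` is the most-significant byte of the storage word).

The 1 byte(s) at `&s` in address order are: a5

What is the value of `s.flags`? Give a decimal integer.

5

[0]=0xa5 (big-endian) → word 0xa5
flags [5+:3] = (word>>5) & 0x7 = 5  ←
addr_hi [3+:2] = (word>>3) & 0x3 = 0
mode [1+:2] = (word>>1) & 0x3 = 2
tag [0+:1] = (word>>0) & 0x1 = 1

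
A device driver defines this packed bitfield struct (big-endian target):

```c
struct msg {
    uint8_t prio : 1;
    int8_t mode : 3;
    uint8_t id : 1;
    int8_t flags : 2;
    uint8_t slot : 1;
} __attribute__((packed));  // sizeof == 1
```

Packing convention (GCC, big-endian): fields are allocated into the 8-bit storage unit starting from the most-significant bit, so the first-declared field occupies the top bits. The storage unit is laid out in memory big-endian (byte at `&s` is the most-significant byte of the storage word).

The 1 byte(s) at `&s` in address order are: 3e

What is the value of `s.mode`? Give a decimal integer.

3

[0]=0x3e (big-endian) → word 0x3e
prio:1 @ bit 7 → (0x3e>>7)&0x1 = 0x0
mode:3 @ bit 4 → (0x3e>>4)&0x7 = 0x3  ←
id:1 @ bit 3 → (0x3e>>3)&0x1 = 0x1
flags:2 @ bit 1 → (0x3e>>1)&0x3 = 0x3
slot:1 @ bit 0 → (0x3e>>0)&0x1 = 0x0
mode signed 3b, MSB=0: value = 3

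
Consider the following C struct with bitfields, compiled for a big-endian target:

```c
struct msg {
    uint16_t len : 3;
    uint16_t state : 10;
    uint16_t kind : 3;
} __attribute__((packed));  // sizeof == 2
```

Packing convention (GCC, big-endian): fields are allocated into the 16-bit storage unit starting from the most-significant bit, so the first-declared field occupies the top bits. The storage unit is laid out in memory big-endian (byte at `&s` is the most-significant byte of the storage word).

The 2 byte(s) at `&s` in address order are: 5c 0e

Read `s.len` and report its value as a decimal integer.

[0]=0x5c [1]=0x0e (big-endian) → word 0x5c0e
len:3 @ bit 13 → (0x5c0e>>13)&0x7 = 0x2  ←
state:10 @ bit 3 → (0x5c0e>>3)&0x3ff = 0x381
kind:3 @ bit 0 → (0x5c0e>>0)&0x7 = 0x6

2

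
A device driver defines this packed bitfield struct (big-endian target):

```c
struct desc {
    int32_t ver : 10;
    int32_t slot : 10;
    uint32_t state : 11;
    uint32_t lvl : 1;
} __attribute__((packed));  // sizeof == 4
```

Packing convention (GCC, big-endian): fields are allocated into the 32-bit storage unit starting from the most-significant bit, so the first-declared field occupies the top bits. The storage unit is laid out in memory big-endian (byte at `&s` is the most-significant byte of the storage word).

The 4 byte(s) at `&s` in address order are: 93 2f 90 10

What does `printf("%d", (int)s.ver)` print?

[0]=0x93 [1]=0x2f [2]=0x90 [3]=0x10 (big-endian) → word 0x932f9010
ver:10 @ bit 22 → (0x932f9010>>22)&0x3ff = 0x24c  ←
slot:10 @ bit 12 → (0x932f9010>>12)&0x3ff = 0x2f9
state:11 @ bit 1 → (0x932f9010>>1)&0x7ff = 0x8
lvl:1 @ bit 0 → (0x932f9010>>0)&0x1 = 0x0
ver signed 10b, MSB=1: 588 - 1024 = -436

-436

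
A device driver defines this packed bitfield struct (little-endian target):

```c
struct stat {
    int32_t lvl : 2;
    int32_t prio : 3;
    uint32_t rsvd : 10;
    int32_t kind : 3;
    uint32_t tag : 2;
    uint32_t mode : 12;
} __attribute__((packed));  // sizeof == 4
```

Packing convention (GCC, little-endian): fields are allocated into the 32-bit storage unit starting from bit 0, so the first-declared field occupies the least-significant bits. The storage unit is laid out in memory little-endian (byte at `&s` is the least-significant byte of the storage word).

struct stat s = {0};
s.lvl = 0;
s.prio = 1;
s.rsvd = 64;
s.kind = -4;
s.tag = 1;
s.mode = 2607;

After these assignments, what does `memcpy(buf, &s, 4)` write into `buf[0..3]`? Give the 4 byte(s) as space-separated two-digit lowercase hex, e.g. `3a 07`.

lvl:2 = 0 → 0x0 << 0 → word 0x00000000
prio:3 = 1 → 0x1 << 2 → word 0x00000004
rsvd:10 = 64 → 0x40 << 5 → word 0x00000804
kind:3 = -4 → 0x4 << 15 → word 0x00020804
tag:2 = 1 → 0x1 << 18 → word 0x00060804
mode:12 = 2607 → 0xa2f << 20 → word 0xa2f60804
word = 0xa2f60804 → little-endian bytes:
  [0]=0x04  [1]=0x08  [2]=0xf6  [3]=0xa2

04 08 f6 a2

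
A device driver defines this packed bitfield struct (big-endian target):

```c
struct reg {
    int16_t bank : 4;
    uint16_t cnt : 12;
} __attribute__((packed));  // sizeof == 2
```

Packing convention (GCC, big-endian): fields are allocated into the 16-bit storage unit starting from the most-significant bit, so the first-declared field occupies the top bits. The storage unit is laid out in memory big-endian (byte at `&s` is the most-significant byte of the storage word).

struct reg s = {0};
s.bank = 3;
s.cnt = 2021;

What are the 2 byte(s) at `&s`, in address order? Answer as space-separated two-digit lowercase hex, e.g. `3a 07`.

37 e5

[12+:4] bank=3 & 0xf = 0x3; word=0x3000
[0+:12] cnt=2021 & 0xfff = 0x7e5; word=0x37e5
word = 0x37e5 → big-endian bytes:
  [0]=0x37  [1]=0xe5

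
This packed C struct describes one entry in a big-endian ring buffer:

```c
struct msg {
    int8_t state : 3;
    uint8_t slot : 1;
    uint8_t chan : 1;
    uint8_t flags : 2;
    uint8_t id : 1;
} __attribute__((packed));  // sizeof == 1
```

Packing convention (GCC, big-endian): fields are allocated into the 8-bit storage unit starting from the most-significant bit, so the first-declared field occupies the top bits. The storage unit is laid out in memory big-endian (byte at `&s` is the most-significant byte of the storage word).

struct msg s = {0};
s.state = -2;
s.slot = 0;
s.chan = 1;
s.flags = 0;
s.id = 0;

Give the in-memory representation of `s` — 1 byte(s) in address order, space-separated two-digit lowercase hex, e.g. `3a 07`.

[5+:3] state=-2 & 0x7 = 0x6; word=0xc0
[4+:1] slot=0 & 0x1 = 0x0; word=0xc0
[3+:1] chan=1 & 0x1 = 0x1; word=0xc8
[1+:2] flags=0 & 0x3 = 0x0; word=0xc8
[0+:1] id=0 & 0x1 = 0x0; word=0xc8
word = 0xc8 → big-endian bytes:
  [0]=0xc8

c8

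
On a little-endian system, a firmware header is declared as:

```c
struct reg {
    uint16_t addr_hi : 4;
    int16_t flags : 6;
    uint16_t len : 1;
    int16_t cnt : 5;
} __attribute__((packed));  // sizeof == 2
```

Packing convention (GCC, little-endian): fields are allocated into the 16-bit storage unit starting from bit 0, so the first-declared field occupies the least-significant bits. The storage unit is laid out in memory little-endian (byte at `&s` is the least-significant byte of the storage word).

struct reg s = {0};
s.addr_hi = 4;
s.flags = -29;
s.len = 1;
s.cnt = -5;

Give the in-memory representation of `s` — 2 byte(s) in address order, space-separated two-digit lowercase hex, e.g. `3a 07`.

addr_hi:4 = 4 → 0x4 << 0 → word 0x0004
flags:6 = -29 → 0x23 << 4 → word 0x0234
len:1 = 1 → 0x1 << 10 → word 0x0634
cnt:5 = -5 → 0x1b << 11 → word 0xde34
word = 0xde34 → little-endian bytes:
  [0]=0x34  [1]=0xde

34 de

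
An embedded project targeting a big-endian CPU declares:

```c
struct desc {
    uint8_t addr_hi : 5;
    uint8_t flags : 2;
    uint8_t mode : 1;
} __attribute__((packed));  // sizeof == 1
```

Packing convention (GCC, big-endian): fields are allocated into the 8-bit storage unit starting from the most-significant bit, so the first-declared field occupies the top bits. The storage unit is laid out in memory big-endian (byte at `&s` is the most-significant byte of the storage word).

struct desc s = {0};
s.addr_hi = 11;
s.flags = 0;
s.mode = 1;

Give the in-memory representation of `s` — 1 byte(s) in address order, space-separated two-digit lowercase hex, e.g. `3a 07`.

[3+:5] addr_hi=11 & 0x1f = 0xb; word=0x58
[1+:2] flags=0 & 0x3 = 0x0; word=0x58
[0+:1] mode=1 & 0x1 = 0x1; word=0x59
word = 0x59 → big-endian bytes:
  [0]=0x59

59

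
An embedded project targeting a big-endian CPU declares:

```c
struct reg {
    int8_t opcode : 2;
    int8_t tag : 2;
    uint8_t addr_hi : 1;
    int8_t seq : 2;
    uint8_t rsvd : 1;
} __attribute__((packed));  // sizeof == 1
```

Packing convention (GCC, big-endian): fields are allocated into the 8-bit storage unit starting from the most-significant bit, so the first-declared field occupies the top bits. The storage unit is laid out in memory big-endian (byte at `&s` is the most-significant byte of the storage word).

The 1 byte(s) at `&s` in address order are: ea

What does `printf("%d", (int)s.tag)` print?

[0]=0xea (big-endian) → word 0xea
opcode:2 @ bit 6 → (0xea>>6)&0x3 = 0x3
tag:2 @ bit 4 → (0xea>>4)&0x3 = 0x2  ←
addr_hi:1 @ bit 3 → (0xea>>3)&0x1 = 0x1
seq:2 @ bit 1 → (0xea>>1)&0x3 = 0x1
rsvd:1 @ bit 0 → (0xea>>0)&0x1 = 0x0
tag signed 2b, MSB=1: 2 - 4 = -2

-2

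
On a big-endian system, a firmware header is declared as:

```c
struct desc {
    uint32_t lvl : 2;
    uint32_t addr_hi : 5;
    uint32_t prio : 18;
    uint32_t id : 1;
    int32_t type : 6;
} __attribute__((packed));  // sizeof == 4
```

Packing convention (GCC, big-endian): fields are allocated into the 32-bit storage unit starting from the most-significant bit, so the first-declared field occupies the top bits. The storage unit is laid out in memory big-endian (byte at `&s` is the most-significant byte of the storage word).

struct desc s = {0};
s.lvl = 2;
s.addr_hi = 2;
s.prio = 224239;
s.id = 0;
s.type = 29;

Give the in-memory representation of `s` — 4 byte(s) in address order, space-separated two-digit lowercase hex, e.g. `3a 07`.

lvl (2b) val=2 bits=0x2 at bit 30: 0x80000000
addr_hi (5b) val=2 bits=0x2 at bit 25: 0x84000000
prio (18b) val=224239 bits=0x36bef at bit 7: 0x85b5f780
id (1b) val=0 bits=0x0 at bit 6: 0x85b5f780
type (6b) val=29 bits=0x1d at bit 0: 0x85b5f79d
word = 0x85b5f79d → big-endian bytes:
  [0]=0x85  [1]=0xb5  [2]=0xf7  [3]=0x9d

85 b5 f7 9d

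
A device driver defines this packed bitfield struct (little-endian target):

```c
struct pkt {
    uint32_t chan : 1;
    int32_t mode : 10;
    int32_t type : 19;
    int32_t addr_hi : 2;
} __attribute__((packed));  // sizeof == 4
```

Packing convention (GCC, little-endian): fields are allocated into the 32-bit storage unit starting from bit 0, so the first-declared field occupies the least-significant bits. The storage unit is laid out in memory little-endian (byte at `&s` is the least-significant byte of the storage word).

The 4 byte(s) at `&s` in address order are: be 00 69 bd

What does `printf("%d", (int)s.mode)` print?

[0]=0xbe [1]=0x00 [2]=0x69 [3]=0xbd (little-endian) → word 0xbd6900be
chan [0+:1] = (word>>0) & 0x1 = 0
mode [1+:10] = (word>>1) & 0x3ff = 95  ←
type [11+:19] = (word>>11) & 0x7ffff = 503072
addr_hi [30+:2] = (word>>30) & 0x3 = 2
mode signed 10b, MSB=0: value = 95

95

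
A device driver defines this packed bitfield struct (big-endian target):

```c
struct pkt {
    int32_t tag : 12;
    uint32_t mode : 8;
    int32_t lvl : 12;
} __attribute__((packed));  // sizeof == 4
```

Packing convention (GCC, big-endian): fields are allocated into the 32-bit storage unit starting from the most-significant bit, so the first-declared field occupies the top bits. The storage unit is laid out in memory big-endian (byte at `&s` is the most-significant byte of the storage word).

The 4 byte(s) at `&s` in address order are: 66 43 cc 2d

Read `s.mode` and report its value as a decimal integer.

60

[0]=0x66 [1]=0x43 [2]=0xcc [3]=0x2d (big-endian) → word 0x6643cc2d
tag [20+:12] = (word>>20) & 0xfff = 1636
mode [12+:8] = (word>>12) & 0xff = 60  ←
lvl [0+:12] = (word>>0) & 0xfff = 3117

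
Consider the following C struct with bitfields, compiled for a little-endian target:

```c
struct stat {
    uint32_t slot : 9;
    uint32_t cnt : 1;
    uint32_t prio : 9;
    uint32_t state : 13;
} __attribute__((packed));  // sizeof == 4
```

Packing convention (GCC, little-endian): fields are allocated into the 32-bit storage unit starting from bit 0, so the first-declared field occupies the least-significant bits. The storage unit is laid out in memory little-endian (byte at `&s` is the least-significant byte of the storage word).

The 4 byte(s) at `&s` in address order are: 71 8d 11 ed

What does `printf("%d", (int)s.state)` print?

7586

[0]=0x71 [1]=0x8d [2]=0x11 [3]=0xed (little-endian) → word 0xed118d71
slot:9 @ bit 0 → (0xed118d71>>0)&0x1ff = 0x171
cnt:1 @ bit 9 → (0xed118d71>>9)&0x1 = 0x0
prio:9 @ bit 10 → (0xed118d71>>10)&0x1ff = 0x63
state:13 @ bit 19 → (0xed118d71>>19)&0x1fff = 0x1da2  ←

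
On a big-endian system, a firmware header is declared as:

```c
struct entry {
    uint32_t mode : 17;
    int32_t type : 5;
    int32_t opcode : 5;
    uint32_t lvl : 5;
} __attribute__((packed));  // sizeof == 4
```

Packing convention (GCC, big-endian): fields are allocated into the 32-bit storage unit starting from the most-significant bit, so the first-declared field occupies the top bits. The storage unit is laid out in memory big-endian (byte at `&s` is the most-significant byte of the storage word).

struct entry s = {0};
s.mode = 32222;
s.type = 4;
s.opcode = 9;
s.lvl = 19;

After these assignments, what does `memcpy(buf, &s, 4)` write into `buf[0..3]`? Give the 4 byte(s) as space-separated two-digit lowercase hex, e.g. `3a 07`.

3e ef 11 33

mode (17b) val=32222 bits=0x7dde at bit 15: 0x3eef0000
type (5b) val=4 bits=0x4 at bit 10: 0x3eef1000
opcode (5b) val=9 bits=0x9 at bit 5: 0x3eef1120
lvl (5b) val=19 bits=0x13 at bit 0: 0x3eef1133
word = 0x3eef1133 → big-endian bytes:
  [0]=0x3e  [1]=0xef  [2]=0x11  [3]=0x33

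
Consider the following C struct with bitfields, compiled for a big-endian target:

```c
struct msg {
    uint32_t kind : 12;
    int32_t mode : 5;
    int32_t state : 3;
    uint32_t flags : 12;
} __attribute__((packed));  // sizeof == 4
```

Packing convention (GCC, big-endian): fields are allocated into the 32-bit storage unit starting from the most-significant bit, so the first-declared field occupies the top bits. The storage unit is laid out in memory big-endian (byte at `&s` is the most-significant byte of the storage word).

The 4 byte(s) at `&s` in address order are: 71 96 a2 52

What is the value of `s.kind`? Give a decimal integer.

1817

[0]=0x71 [1]=0x96 [2]=0xa2 [3]=0x52 (big-endian) → word 0x7196a252
kind [20+:12] = (word>>20) & 0xfff = 1817  ←
mode [15+:5] = (word>>15) & 0x1f = 13
state [12+:3] = (word>>12) & 0x7 = 2
flags [0+:12] = (word>>0) & 0xfff = 594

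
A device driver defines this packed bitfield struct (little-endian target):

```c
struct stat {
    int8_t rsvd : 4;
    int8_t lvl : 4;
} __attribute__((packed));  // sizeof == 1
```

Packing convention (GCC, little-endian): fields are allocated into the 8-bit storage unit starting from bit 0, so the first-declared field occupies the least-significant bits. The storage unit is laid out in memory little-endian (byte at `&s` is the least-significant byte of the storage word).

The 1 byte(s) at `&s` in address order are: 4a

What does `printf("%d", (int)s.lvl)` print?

[0]=0x4a (little-endian) → word 0x4a
rsvd:4 @ bit 0 → (0x4a>>0)&0xf = 0xa
lvl:4 @ bit 4 → (0x4a>>4)&0xf = 0x4  ←
lvl signed 4b, MSB=0: value = 4

4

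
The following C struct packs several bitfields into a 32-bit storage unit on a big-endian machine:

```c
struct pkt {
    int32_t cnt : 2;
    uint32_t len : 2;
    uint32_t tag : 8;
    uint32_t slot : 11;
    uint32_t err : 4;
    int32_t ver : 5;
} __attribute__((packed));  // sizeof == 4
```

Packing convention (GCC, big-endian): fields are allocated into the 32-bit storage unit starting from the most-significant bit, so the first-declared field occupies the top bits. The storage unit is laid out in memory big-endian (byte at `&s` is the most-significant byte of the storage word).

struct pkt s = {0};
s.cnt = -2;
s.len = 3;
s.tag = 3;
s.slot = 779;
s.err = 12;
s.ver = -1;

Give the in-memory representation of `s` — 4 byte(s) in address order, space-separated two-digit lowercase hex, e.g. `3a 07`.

cnt (2b) val=-2 bits=0x2 at bit 30: 0x80000000
len (2b) val=3 bits=0x3 at bit 28: 0xb0000000
tag (8b) val=3 bits=0x3 at bit 20: 0xb0300000
slot (11b) val=779 bits=0x30b at bit 9: 0xb0361600
err (4b) val=12 bits=0xc at bit 5: 0xb0361780
ver (5b) val=-1 bits=0x1f at bit 0: 0xb036179f
word = 0xb036179f → big-endian bytes:
  [0]=0xb0  [1]=0x36  [2]=0x17  [3]=0x9f

b0 36 17 9f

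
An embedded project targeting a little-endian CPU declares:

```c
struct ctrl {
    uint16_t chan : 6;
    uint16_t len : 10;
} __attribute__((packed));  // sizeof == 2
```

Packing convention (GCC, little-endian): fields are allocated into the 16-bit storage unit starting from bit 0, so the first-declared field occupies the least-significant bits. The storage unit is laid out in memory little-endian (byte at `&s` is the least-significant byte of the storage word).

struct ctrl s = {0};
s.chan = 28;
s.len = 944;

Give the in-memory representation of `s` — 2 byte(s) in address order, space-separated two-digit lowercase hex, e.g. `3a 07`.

1c ec

chan:6 = 28 → 0x1c << 0 → word 0x001c
len:10 = 944 → 0x3b0 << 6 → word 0xec1c
word = 0xec1c → little-endian bytes:
  [0]=0x1c  [1]=0xec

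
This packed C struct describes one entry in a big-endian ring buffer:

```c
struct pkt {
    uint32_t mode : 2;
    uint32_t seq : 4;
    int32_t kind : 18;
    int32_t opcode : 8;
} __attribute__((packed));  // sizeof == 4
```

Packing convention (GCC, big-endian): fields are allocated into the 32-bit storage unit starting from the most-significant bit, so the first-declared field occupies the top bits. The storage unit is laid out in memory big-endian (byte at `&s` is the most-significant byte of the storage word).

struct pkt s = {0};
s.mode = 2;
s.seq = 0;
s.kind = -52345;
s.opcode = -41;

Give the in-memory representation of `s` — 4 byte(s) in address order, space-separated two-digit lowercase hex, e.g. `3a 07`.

mode (2b) val=2 bits=0x2 at bit 30: 0x80000000
seq (4b) val=0 bits=0x0 at bit 26: 0x80000000
kind (18b) val=-52345 bits=0x33387 at bit 8: 0x83338700
opcode (8b) val=-41 bits=0xd7 at bit 0: 0x833387d7
word = 0x833387d7 → big-endian bytes:
  [0]=0x83  [1]=0x33  [2]=0x87  [3]=0xd7

83 33 87 d7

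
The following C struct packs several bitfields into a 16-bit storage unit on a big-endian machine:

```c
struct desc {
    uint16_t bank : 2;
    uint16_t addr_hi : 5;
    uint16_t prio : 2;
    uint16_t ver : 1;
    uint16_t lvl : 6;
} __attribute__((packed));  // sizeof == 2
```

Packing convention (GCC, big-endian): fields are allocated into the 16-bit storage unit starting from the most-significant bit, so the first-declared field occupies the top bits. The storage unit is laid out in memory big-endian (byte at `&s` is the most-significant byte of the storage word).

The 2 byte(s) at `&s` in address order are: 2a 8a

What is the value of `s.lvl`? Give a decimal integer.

[0]=0x2a [1]=0x8a (big-endian) → word 0x2a8a
bank [14+:2] = (word>>14) & 0x3 = 0
addr_hi [9+:5] = (word>>9) & 0x1f = 21
prio [7+:2] = (word>>7) & 0x3 = 1
ver [6+:1] = (word>>6) & 0x1 = 0
lvl [0+:6] = (word>>0) & 0x3f = 10  ←

10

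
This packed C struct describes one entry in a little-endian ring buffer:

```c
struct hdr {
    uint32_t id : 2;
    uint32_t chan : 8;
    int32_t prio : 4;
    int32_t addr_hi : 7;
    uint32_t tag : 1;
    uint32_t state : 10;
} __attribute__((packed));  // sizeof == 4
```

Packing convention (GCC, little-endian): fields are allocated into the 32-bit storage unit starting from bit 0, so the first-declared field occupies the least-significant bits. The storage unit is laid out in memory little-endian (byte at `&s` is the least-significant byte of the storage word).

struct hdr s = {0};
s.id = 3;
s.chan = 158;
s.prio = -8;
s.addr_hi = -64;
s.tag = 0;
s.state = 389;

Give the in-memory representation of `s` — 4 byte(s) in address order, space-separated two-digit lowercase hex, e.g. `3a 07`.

id (2b) val=3 bits=0x3 at bit 0: 0x00000003
chan (8b) val=158 bits=0x9e at bit 2: 0x0000027b
prio (4b) val=-8 bits=0x8 at bit 10: 0x0000227b
addr_hi (7b) val=-64 bits=0x40 at bit 14: 0x0010227b
tag (1b) val=0 bits=0x0 at bit 21: 0x0010227b
state (10b) val=389 bits=0x185 at bit 22: 0x6150227b
word = 0x6150227b → little-endian bytes:
  [0]=0x7b  [1]=0x22  [2]=0x50  [3]=0x61

7b 22 50 61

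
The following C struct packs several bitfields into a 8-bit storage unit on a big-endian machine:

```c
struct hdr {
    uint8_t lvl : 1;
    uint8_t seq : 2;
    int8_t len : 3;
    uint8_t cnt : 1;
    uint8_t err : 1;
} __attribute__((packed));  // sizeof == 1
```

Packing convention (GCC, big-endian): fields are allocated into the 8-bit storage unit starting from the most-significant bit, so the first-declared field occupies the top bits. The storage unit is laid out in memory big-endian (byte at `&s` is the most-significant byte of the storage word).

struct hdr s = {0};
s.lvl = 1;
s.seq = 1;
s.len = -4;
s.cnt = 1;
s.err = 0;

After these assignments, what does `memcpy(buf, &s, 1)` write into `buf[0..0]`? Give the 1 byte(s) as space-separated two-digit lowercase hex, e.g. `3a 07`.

b2

[7+:1] lvl=1 & 0x1 = 0x1; word=0x80
[5+:2] seq=1 & 0x3 = 0x1; word=0xa0
[2+:3] len=-4 & 0x7 = 0x4; word=0xb0
[1+:1] cnt=1 & 0x1 = 0x1; word=0xb2
[0+:1] err=0 & 0x1 = 0x0; word=0xb2
word = 0xb2 → big-endian bytes:
  [0]=0xb2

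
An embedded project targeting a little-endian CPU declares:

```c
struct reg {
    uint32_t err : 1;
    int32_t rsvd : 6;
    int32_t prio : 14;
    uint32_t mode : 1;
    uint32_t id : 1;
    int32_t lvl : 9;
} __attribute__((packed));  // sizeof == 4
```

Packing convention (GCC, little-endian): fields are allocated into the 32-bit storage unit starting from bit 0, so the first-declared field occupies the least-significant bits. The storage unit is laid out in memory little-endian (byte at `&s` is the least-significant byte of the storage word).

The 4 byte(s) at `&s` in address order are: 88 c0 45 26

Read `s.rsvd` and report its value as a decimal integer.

4

[0]=0x88 [1]=0xc0 [2]=0x45 [3]=0x26 (little-endian) → word 0x2645c088
err [0+:1] = (word>>0) & 0x1 = 0
rsvd [1+:6] = (word>>1) & 0x3f = 4  ←
prio [7+:14] = (word>>7) & 0x3fff = 2945
mode [21+:1] = (word>>21) & 0x1 = 0
id [22+:1] = (word>>22) & 0x1 = 1
lvl [23+:9] = (word>>23) & 0x1ff = 76
rsvd signed 6b, MSB=0: value = 4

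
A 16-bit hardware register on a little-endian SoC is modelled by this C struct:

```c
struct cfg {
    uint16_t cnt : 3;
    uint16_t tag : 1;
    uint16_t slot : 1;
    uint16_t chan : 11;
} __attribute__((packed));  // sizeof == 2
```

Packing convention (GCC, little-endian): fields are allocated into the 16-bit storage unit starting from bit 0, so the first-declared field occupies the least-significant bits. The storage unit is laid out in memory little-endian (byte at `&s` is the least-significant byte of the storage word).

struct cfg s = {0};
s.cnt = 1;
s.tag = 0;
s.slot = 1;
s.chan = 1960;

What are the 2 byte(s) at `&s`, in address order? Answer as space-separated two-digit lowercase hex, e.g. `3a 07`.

11 f5

[0+:3] cnt=1 & 0x7 = 0x1; word=0x0001
[3+:1] tag=0 & 0x1 = 0x0; word=0x0001
[4+:1] slot=1 & 0x1 = 0x1; word=0x0011
[5+:11] chan=1960 & 0x7ff = 0x7a8; word=0xf511
word = 0xf511 → little-endian bytes:
  [0]=0x11  [1]=0xf5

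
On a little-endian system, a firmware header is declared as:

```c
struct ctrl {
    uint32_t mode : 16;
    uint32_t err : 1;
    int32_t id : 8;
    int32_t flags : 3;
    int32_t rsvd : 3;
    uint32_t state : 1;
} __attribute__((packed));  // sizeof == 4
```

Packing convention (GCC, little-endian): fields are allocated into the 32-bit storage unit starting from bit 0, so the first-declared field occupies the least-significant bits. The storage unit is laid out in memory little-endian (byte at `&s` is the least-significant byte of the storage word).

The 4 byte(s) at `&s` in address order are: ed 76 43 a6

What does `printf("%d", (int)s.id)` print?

[0]=0xed [1]=0x76 [2]=0x43 [3]=0xa6 (little-endian) → word 0xa64376ed
mode [0+:16] = (word>>0) & 0xffff = 30445
err [16+:1] = (word>>16) & 0x1 = 1
id [17+:8] = (word>>17) & 0xff = 33  ←
flags [25+:3] = (word>>25) & 0x7 = 3
rsvd [28+:3] = (word>>28) & 0x7 = 2
state [31+:1] = (word>>31) & 0x1 = 1
id signed 8b, MSB=0: value = 33

33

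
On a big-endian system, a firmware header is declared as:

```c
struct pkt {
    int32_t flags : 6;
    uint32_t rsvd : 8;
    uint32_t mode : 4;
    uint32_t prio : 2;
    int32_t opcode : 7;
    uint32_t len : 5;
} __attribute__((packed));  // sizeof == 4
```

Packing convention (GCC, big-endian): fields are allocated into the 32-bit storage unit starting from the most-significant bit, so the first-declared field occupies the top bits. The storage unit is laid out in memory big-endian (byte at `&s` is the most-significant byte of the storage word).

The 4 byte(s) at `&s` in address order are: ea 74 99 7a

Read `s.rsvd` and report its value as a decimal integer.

[0]=0xea [1]=0x74 [2]=0x99 [3]=0x7a (big-endian) → word 0xea74997a
flags:6 @ bit 26 → (0xea74997a>>26)&0x3f = 0x3a
rsvd:8 @ bit 18 → (0xea74997a>>18)&0xff = 0x9d  ←
mode:4 @ bit 14 → (0xea74997a>>14)&0xf = 0x2
prio:2 @ bit 12 → (0xea74997a>>12)&0x3 = 0x1
opcode:7 @ bit 5 → (0xea74997a>>5)&0x7f = 0x4b
len:5 @ bit 0 → (0xea74997a>>0)&0x1f = 0x1a

157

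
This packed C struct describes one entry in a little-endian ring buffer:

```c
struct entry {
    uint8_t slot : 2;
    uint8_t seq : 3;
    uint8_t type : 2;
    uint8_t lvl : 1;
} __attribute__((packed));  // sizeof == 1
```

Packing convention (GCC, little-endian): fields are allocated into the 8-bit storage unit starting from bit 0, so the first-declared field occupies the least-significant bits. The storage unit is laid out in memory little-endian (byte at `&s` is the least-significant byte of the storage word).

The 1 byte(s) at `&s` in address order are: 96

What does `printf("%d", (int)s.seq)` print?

[0]=0x96 (little-endian) → word 0x96
slot:2 @ bit 0 → (0x96>>0)&0x3 = 0x2
seq:3 @ bit 2 → (0x96>>2)&0x7 = 0x5  ←
type:2 @ bit 5 → (0x96>>5)&0x3 = 0x0
lvl:1 @ bit 7 → (0x96>>7)&0x1 = 0x1

5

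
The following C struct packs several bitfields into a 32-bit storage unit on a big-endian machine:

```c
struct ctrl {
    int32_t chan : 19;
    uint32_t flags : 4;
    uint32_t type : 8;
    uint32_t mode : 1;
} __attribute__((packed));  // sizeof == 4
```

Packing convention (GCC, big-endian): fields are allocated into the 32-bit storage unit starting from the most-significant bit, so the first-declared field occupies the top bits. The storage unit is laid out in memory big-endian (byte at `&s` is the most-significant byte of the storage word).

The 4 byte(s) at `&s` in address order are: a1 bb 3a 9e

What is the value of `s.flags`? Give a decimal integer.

[0]=0xa1 [1]=0xbb [2]=0x3a [3]=0x9e (big-endian) → word 0xa1bb3a9e
chan [13+:19] = (word>>13) & 0x7ffff = 331225
flags [9+:4] = (word>>9) & 0xf = 13  ←
type [1+:8] = (word>>1) & 0xff = 79
mode [0+:1] = (word>>0) & 0x1 = 0

13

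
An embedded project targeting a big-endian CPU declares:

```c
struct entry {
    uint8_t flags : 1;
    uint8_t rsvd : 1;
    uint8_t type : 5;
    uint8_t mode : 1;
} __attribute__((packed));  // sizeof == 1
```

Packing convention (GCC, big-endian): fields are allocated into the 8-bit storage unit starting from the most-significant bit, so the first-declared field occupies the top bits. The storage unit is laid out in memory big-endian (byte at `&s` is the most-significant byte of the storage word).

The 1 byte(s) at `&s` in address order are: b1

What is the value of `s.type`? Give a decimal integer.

24

[0]=0xb1 (big-endian) → word 0xb1
flags:1 @ bit 7 → (0xb1>>7)&0x1 = 0x1
rsvd:1 @ bit 6 → (0xb1>>6)&0x1 = 0x0
type:5 @ bit 1 → (0xb1>>1)&0x1f = 0x18  ←
mode:1 @ bit 0 → (0xb1>>0)&0x1 = 0x1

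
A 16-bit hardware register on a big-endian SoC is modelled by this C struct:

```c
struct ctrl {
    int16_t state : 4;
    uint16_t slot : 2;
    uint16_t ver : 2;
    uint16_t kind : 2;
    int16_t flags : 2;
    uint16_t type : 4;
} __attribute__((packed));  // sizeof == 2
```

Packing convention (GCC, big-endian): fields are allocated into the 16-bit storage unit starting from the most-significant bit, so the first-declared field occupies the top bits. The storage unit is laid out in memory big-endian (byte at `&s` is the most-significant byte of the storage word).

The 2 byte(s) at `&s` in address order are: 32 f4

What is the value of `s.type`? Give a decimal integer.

[0]=0x32 [1]=0xf4 (big-endian) → word 0x32f4
state:4 @ bit 12 → (0x32f4>>12)&0xf = 0x3
slot:2 @ bit 10 → (0x32f4>>10)&0x3 = 0x0
ver:2 @ bit 8 → (0x32f4>>8)&0x3 = 0x2
kind:2 @ bit 6 → (0x32f4>>6)&0x3 = 0x3
flags:2 @ bit 4 → (0x32f4>>4)&0x3 = 0x3
type:4 @ bit 0 → (0x32f4>>0)&0xf = 0x4  ←

4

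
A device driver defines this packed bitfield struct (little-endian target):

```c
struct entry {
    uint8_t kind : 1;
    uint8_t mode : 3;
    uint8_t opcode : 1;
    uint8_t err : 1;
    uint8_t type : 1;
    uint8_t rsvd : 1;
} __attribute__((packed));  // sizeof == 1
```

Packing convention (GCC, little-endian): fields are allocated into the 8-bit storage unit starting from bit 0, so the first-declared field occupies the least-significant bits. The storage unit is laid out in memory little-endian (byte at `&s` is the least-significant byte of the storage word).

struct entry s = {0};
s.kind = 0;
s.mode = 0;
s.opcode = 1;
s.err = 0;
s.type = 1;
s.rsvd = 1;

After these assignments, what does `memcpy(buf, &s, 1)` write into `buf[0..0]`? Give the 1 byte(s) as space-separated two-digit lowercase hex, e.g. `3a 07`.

d0

[0+:1] kind=0 & 0x1 = 0x0; word=0x00
[1+:3] mode=0 & 0x7 = 0x0; word=0x00
[4+:1] opcode=1 & 0x1 = 0x1; word=0x10
[5+:1] err=0 & 0x1 = 0x0; word=0x10
[6+:1] type=1 & 0x1 = 0x1; word=0x50
[7+:1] rsvd=1 & 0x1 = 0x1; word=0xd0
word = 0xd0 → little-endian bytes:
  [0]=0xd0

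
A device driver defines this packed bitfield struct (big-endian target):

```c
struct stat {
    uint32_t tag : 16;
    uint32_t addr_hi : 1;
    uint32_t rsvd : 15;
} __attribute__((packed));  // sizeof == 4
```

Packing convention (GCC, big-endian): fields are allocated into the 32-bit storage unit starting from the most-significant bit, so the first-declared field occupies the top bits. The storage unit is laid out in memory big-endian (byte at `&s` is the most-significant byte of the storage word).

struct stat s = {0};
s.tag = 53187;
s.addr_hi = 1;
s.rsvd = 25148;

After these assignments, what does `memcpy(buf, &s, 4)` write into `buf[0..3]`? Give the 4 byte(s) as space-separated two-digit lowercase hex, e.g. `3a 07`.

cf c3 e2 3c

[16+:16] tag=53187 & 0xffff = 0xcfc3; word=0xcfc30000
[15+:1] addr_hi=1 & 0x1 = 0x1; word=0xcfc38000
[0+:15] rsvd=25148 & 0x7fff = 0x623c; word=0xcfc3e23c
word = 0xcfc3e23c → big-endian bytes:
  [0]=0xcf  [1]=0xc3  [2]=0xe2  [3]=0x3c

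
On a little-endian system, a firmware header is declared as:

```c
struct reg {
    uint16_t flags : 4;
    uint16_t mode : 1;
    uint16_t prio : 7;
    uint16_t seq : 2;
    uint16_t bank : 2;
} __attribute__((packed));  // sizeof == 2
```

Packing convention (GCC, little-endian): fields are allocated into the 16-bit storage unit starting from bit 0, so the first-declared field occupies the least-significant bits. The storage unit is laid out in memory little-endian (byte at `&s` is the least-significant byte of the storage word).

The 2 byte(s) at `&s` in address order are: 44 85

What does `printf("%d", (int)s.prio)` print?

42

[0]=0x44 [1]=0x85 (little-endian) → word 0x8544
flags [0+:4] = (word>>0) & 0xf = 4
mode [4+:1] = (word>>4) & 0x1 = 0
prio [5+:7] = (word>>5) & 0x7f = 42  ←
seq [12+:2] = (word>>12) & 0x3 = 0
bank [14+:2] = (word>>14) & 0x3 = 2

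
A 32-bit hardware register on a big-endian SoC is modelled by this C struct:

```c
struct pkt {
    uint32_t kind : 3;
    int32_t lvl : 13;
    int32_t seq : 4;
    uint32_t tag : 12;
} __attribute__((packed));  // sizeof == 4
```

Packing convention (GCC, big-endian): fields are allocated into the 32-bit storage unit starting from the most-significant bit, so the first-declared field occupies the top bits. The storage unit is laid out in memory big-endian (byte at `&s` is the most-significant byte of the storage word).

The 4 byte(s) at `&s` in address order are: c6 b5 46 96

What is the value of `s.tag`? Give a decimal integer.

1686

[0]=0xc6 [1]=0xb5 [2]=0x46 [3]=0x96 (big-endian) → word 0xc6b54696
kind:3 @ bit 29 → (0xc6b54696>>29)&0x7 = 0x6
lvl:13 @ bit 16 → (0xc6b54696>>16)&0x1fff = 0x6b5
seq:4 @ bit 12 → (0xc6b54696>>12)&0xf = 0x4
tag:12 @ bit 0 → (0xc6b54696>>0)&0xfff = 0x696  ←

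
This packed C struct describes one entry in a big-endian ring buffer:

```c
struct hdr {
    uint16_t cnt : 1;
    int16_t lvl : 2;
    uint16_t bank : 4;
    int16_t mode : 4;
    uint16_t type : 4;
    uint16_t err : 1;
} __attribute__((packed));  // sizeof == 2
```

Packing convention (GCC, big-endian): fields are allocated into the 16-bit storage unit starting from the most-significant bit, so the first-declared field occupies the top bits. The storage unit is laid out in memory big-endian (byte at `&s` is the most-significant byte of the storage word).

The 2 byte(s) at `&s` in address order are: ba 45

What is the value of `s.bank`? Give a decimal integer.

[0]=0xba [1]=0x45 (big-endian) → word 0xba45
cnt [15+:1] = (word>>15) & 0x1 = 1
lvl [13+:2] = (word>>13) & 0x3 = 1
bank [9+:4] = (word>>9) & 0xf = 13  ←
mode [5+:4] = (word>>5) & 0xf = 2
type [1+:4] = (word>>1) & 0xf = 2
err [0+:1] = (word>>0) & 0x1 = 1

13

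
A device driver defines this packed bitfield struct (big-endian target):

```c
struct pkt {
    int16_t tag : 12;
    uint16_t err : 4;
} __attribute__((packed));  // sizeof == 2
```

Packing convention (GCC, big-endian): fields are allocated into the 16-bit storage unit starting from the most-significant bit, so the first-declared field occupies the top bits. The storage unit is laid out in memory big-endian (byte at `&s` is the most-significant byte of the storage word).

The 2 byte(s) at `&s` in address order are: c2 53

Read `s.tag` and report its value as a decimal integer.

-987

[0]=0xc2 [1]=0x53 (big-endian) → word 0xc253
tag:12 @ bit 4 → (0xc253>>4)&0xfff = 0xc25  ←
err:4 @ bit 0 → (0xc253>>0)&0xf = 0x3
tag signed 12b, MSB=1: 3109 - 4096 = -987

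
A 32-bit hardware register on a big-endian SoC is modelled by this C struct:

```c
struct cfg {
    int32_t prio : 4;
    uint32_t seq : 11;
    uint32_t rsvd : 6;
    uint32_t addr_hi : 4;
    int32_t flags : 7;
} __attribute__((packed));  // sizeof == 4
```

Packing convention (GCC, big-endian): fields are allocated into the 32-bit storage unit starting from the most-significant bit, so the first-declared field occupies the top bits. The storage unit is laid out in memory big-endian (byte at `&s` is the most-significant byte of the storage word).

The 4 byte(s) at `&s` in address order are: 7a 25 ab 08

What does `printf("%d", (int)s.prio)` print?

7

[0]=0x7a [1]=0x25 [2]=0xab [3]=0x08 (big-endian) → word 0x7a25ab08
prio:4 @ bit 28 → (0x7a25ab08>>28)&0xf = 0x7  ←
seq:11 @ bit 17 → (0x7a25ab08>>17)&0x7ff = 0x512
rsvd:6 @ bit 11 → (0x7a25ab08>>11)&0x3f = 0x35
addr_hi:4 @ bit 7 → (0x7a25ab08>>7)&0xf = 0x6
flags:7 @ bit 0 → (0x7a25ab08>>0)&0x7f = 0x8
prio signed 4b, MSB=0: value = 7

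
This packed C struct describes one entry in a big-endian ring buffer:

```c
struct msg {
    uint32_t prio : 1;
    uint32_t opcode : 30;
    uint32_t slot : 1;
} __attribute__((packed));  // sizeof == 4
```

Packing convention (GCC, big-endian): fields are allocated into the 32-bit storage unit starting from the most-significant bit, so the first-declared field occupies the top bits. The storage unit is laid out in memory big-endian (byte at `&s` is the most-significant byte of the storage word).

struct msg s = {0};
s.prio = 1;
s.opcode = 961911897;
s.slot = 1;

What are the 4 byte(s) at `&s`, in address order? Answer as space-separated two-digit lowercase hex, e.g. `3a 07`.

f2 ab 38 b3

[31+:1] prio=1 & 0x1 = 0x1; word=0x80000000
[1+:30] opcode=961911897 & 0x3fffffff = 0x39559c59; word=0xf2ab38b2
[0+:1] slot=1 & 0x1 = 0x1; word=0xf2ab38b3
word = 0xf2ab38b3 → big-endian bytes:
  [0]=0xf2  [1]=0xab  [2]=0x38  [3]=0xb3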